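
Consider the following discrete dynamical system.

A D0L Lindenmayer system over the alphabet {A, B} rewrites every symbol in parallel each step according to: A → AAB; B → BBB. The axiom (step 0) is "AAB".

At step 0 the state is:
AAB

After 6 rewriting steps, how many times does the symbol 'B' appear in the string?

[0] AAB
[1] AABAABBBB
[2] AABAABBBBAABAABBBBBBBBBBBBB
[3] AABAABBBBAABAABBBBBBBBBBBBBAABAABBBBAABAABBBBBBBBBBBBBBBBBBBBBBBBBBBBBBBBBBBBBBBB
[4] AABAABBBBAABAABBBBBBBBBBBBBAABAABBBBAABAABBBBBBBBBBBBBBBBB…BBBBBBBBBBBBBBBBBBBBBBBBBBBBBBBBBBBBBBBBBBBBBBBBBBBBBBBBBB  (len 243)
[5] AABAABBBBAABAABBBBBBBBBBBBBAABAABBBBAABAABBBBBBBBBBBBBBBBB…BBBBBBBBBBBBBBBBBBBBBBBBBBBBBBBBBBBBBBBBBBBBBBBBBBBBBBBBBB  (len 729)
[6] AABAABBBBAABAABBBBBBBBBBBBBAABAABBBBAABAABBBBBBBBBBBBBBBBB…BBBBBBBBBBBBBBBBBBBBBBBBBBBBBBBBBBBBBBBBBBBBBBBBBBBBBBBBBB  (len 2187)

2059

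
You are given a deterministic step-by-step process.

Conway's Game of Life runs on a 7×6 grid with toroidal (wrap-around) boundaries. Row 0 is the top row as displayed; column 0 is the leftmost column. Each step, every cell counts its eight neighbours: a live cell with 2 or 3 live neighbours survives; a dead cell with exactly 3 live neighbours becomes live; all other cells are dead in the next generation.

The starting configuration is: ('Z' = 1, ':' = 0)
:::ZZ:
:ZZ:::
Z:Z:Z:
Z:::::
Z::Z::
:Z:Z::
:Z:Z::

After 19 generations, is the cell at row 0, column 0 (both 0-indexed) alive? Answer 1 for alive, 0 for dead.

0) :::ZZ:
:ZZ:::
Z:Z:Z:
Z:::::
Z::Z::
:Z:Z::
:Z:Z::
1) :Z:ZZ:
:ZZ:ZZ
Z:ZZ:Z
Z::Z::
ZZZ:::
ZZ:ZZ:
:::Z::
2) ZZ:::Z
::::::
::::::
:::ZZ:
::::Z:
Z::ZZZ
ZZ:::Z
3) :Z:::Z
Z:::::
::::::
:::ZZ:
::::::
:Z:Z::
::Z:::
4) ZZ::::
Z:::::
::::::
::::::
::ZZZ:
::Z:::
ZZZ:::
5) ::Z::Z
ZZ::::
::::::
:::Z::
::ZZ::
::::::
Z:Z:::
6) ::Z::Z
ZZ::::
::::::
::ZZ::
::ZZ::
:ZZZ::
:Z::::
7) ::Z:::
ZZ::::
:ZZ:::
::ZZ::
::::Z:
:Z:Z::
ZZ:Z::
8) ::Z:::
Z:::::
Z::Z::
:ZZZ::
::::Z:
ZZ:ZZ:
ZZ:Z::
9) Z:Z:::
:Z::::
Z::Z::
:ZZZZ:
Z:::ZZ
ZZ:ZZ:
Z::ZZZ
10) Z:ZZZ:
ZZZ:::
Z::ZZ:
:ZZ:::
::::::
:ZZ:::
::::::
11) Z:ZZ:Z
Z:::::
Z::Z:Z
:ZZZ::
::::::
::::::
::::::
12) ZZ:::Z
::ZZ::
Z::ZZZ
ZZZZZ:
::Z:::
::::::
::::::
13) ZZZ:::
::ZZ::
Z:::::
Z:::::
::Z:::
::::::
Z:::::
14) Z:ZZ::
Z:ZZ::
:Z::::
:Z::::
::::::
::::::
Z:::::
15) Z:ZZ:Z
Z::Z::
ZZ::::
::::::
::::::
::::::
:Z::::
16) Z:ZZZZ
:::ZZ:
ZZ::::
::::::
::::::
::::::
ZZZ:::
17) Z:::::
::::::
::::::
::::::
::::::
:Z::::
Z:Z:Z:
18) :Z:::Z
::::::
::::::
::::::
::::::
:Z::::
Z::::Z
19) :::::Z
::::::
::::::
::::::
::::::
Z:::::
:Z:::Z

0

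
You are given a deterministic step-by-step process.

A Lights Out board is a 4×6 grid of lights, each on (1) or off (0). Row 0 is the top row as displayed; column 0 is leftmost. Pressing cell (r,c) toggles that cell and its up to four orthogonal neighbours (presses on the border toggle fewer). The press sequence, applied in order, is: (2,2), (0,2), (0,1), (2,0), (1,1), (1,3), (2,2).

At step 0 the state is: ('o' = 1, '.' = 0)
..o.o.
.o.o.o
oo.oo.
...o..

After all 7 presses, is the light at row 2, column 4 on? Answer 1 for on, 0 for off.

1

[0] ..o.o.
.o.o.o
oo.oo.
...o..
[1] ..o.o.
.ooo.o
o.o.o.
..oo..
[2] .o.oo.
.o.o.o
o.o.o.
..oo..
[3] o.ooo.
...o.o
o.o.o.
..oo..
[4] o.ooo.
o..o.o
.oo.o.
o.oo..
[5] ooooo.
.ooo.o
..o.o.
o.oo..
[6] ooo.o.
.o..oo
..ooo.
o.oo..
[7] ooo.o.
.oo.oo
.o..o.
o..o..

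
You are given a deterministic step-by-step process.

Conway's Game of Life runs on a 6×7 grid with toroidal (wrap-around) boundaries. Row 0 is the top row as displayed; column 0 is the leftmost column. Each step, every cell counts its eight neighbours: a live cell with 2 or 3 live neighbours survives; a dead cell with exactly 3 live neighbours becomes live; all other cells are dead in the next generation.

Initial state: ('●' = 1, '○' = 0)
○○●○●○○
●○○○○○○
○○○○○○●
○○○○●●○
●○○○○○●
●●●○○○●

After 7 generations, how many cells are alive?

step 0: ○○●○●○○
●○○○○○○
○○○○○○●
○○○○●●○
●○○○○○●
●●●○○○●
step 1: ○○●●○○●
○○○○○○○
○○○○○●●
●○○○○●○
○○○○○○○
○○●●○●●
step 2: ○○●●●●●
○○○○○●●
○○○○○●●
○○○○○●○
○○○○●●○
○○●●●●●
step 3: ●○●○○○○
●○○●○○○
○○○○●○○
○○○○○○○
○○○○○○○
○○●○○○○
step 4: ○○●●○○○
○●○●○○○
○○○○○○○
○○○○○○○
○○○○○○○
○●○○○○○
step 5: ○●○●○○○
○○○●○○○
○○○○○○○
○○○○○○○
○○○○○○○
○○●○○○○
step 6: ○○○●○○○
○○●○○○○
○○○○○○○
○○○○○○○
○○○○○○○
○○●○○○○
step 7: ○○●●○○○
○○○○○○○
○○○○○○○
○○○○○○○
○○○○○○○
○○○○○○○

2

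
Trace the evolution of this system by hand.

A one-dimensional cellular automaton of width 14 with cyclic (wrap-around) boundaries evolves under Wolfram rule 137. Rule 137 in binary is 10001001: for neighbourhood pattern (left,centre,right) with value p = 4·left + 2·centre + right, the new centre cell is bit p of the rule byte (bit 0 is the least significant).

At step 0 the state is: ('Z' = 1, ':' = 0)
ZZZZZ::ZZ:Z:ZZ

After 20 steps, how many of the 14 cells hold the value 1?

8

gen 0: ZZZZZ::ZZ:Z:ZZ
gen 1: ZZZZ:::Z::::ZZ
gen 2: ZZZ::Z:::ZZ:ZZ
gen 3: ZZ:::::Z:Z::ZZ
gen 4: Z::ZZZ::::::ZZ
gen 5: :::ZZ::ZZZZ:ZZ
gen 6: :Z:Z:::ZZZ::Z:
gen 7: :::::Z:ZZ:::::
gen 8: ZZZZ:::Z::ZZZZ
gen 9: ZZZ::Z::::ZZZZ
gen 10: ZZ:::::ZZ:ZZZZ
gen 11: Z::ZZZ:Z::ZZZZ
gen 12: :::ZZ:::::ZZZZ
gen 13: :Z:Z::ZZZ:ZZZ:
gen 14: ::::::ZZ::ZZ::
gen 15: ZZZZZ:Z:::Z::Z
gen 16: ZZZZ::::Z::::Z
gen 17: ZZZ::ZZ:::ZZ:Z
gen 18: ZZ:::Z::Z:Z::Z
gen 19: Z::Z:::::::::Z
gen 20: :::::ZZZZZZZ:Z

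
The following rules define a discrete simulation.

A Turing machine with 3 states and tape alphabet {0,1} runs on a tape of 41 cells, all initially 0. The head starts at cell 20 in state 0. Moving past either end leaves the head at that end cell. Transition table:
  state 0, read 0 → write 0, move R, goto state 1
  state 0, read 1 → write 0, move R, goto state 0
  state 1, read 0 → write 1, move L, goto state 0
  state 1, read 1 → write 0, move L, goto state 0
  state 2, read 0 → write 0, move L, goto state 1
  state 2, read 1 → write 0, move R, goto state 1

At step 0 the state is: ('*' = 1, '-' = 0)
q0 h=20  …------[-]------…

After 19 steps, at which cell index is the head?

21

[0] q0 h=20  …------[-]------…
[1] q1 h=21  …------[-]------…
[2] q0 h=20  …------[-]*-----…
[3] q1 h=21  …------[*]------…
[4] q0 h=20  …------[-]------…
[5] q1 h=21  …------[-]------…
[6] q0 h=20  …------[-]*-----…
[7] q1 h=21  …------[*]------…
[8] q0 h=20  …------[-]------…
[9] q1 h=21  …------[-]------…
[10] q0 h=20  …------[-]*-----…
[11] q1 h=21  …------[*]------…
[12] q0 h=20  …------[-]------…
[13] q1 h=21  …------[-]------…
[14] q0 h=20  …------[-]*-----…
[15] q1 h=21  …------[*]------…
[16] q0 h=20  …------[-]------…
[17] q1 h=21  …------[-]------…
[18] q0 h=20  …------[-]*-----…
[19] q1 h=21  …------[*]------…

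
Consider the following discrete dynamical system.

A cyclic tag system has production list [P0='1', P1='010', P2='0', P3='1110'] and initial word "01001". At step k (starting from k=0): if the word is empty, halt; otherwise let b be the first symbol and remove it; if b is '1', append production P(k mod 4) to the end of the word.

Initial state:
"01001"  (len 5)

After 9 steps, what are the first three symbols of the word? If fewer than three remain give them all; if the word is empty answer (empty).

step 0: "01001"  (len 5)
step 1: "1001"  (len 4)
step 2: "001010"  (len 6)
step 3: "01010"  (len 5)
step 4: "1010"  (len 4)
step 5: "0101"  (len 4)
step 6: "101"  (len 3)
step 7: "010"  (len 3)
step 8: "10"  (len 2)
step 9: "01"  (len 2)

01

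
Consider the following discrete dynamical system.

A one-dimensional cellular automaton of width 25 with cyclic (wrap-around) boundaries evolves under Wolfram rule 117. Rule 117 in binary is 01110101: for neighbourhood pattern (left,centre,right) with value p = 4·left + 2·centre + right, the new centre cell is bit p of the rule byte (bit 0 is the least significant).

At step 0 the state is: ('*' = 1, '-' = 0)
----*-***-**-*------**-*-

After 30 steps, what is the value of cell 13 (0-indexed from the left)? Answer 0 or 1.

step 0: ----*-***-**-*------**-*-
step 1: ***-**--**-********--****
step 2: --**-**--**-------**-----
step 3: *--**-**--*******--******
step 4: **--**-**-------**-------
step 5: -**--**-*******--*******-
step 6: --**--**------**-------**
step 7: *--**--******--*******--*
step 8: **--**------**-------**--
step 9: -**--******--*******--**-
step 10: --**------**-------**--**
step 11: *--******--*******--**--*
step 12: **------**-------**--**--
step 13: -******--*******--**--**-
step 14: ------**-------**--**--**
step 15: *****--*******--**--**--*
step 16: ----**-------**--**--**--
step 17: ***--*******--**--**--***
step 18: --**-------**--**--**----
step 19: *--*******--**--**--*****
step 20: **-------**--**--**------
step 21: -*******--**--**--******-
step 22: -------**--**--**------**
step 23: ******--**--**--******--*
step 24: -----**--**--**------**--
step 25: ****--**--**--******--***
step 26: ---**--**--**------**----
step 27: **--**--**--******--*****
step 28: -**--**--**------**------
step 29: --**--**--******--*******
step 30: *--**--**------**-------*

0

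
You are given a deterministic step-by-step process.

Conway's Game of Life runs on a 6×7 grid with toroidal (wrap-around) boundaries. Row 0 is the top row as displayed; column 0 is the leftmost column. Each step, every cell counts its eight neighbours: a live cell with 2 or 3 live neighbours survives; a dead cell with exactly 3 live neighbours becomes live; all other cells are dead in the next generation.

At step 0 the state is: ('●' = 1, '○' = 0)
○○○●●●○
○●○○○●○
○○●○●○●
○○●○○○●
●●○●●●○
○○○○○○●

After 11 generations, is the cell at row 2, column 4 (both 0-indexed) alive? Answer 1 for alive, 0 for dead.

k=0  ○○○●●●○
○●○○○●○
○○●○●○●
○○●○○○●
●●○●●●○
○○○○○○●
k=1  ○○○○●●●
○○●○○○●
●●●●○○●
○○●○○○●
●●●●●●○
●○●○○○●
k=2  ○●○●○○○
○○●○●○○
○○○●○●●
○○○○○○○
○○○○●●○
○○●○○○○
k=3  ○●○●○○○
○○●○●●○
○○○●●●○
○○○○○○●
○○○○○○○
○○●●●○○
k=4  ○●○○○●○
○○●○○●○
○○○●○○●
○○○○●●○
○○○●○○○
○○●●●○○
k=5  ○●○○○●○
○○●○●●●
○○○●○○●
○○○●●●○
○○●○○●○
○○●●●○○
k=6  ○●○○○○●
●○●●●○●
○○●○○○●
○○●●○●●
○○●○○●○
○●●●●●○
k=7  ○○○○○○●
○○●●○○●
○○○○○○○
○●●●●●●
○○○○○○○
●●○●●●●
k=8  ○●○○○○○
○○○○○○○
●●○○○○●
○○●●●●○
○○○○○○○
●○○○●●●
k=9  ●○○○○●●
○●○○○○○
●●●●●●●
●●●●●●●
○○○○○○○
●○○○○●●
k=10  ○●○○○●○
○○○●○○○
○○○○○○○
○○○○○○○
○○●●○○○
●○○○○●○
k=11  ○○○○●○●
○○○○○○○
○○○○○○○
○○○○○○○
○○○○○○○
○●●○●○●

0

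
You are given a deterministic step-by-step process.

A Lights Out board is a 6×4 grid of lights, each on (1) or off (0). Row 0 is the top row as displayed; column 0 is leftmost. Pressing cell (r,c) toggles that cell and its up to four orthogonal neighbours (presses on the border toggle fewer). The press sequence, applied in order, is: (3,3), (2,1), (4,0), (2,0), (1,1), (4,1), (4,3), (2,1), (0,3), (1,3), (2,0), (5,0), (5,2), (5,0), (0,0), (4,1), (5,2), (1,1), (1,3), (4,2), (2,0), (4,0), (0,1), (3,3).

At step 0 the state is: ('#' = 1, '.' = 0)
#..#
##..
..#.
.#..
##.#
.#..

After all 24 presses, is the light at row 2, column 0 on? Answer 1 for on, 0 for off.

1

step 0: #..#
##..
..#.
.#..
##.#
.#..
step 1: #..#
##..
..##
.###
##..
.#..
step 2: #..#
#...
##.#
..##
##..
.#..
step 3: #..#
#...
##.#
#.##
....
##..
step 4: #..#
....
...#
..##
....
##..
step 5: ##.#
###.
.#.#
..##
....
##..
step 6: ##.#
###.
.#.#
.###
###.
#...
step 7: ##.#
###.
.#.#
.##.
##.#
#..#
step 8: ##.#
#.#.
#.##
..#.
##.#
#..#
step 9: ###.
#.##
#.##
..#.
##.#
#..#
step 10: ####
#...
#.#.
..#.
##.#
#..#
step 11: ####
....
.##.
#.#.
##.#
#..#
step 12: ####
....
.##.
#.#.
.#.#
.#.#
step 13: ####
....
.##.
#.#.
.###
..#.
step 14: ####
....
.##.
#.#.
####
###.
step 15: ..##
#...
.##.
#.#.
####
###.
step 16: ..##
#...
.##.
###.
...#
#.#.
step 17: ..##
#...
.##.
###.
..##
##.#
step 18: .###
.##.
..#.
###.
..##
##.#
step 19: .##.
.#.#
..##
###.
..##
##.#
step 20: .##.
.#.#
..##
##..
.#..
####
step 21: .##.
##.#
####
.#..
.#..
####
step 22: .##.
##.#
####
##..
#...
.###
step 23: #...
#..#
####
##..
#...
.###
step 24: #...
#..#
###.
####
#..#
.###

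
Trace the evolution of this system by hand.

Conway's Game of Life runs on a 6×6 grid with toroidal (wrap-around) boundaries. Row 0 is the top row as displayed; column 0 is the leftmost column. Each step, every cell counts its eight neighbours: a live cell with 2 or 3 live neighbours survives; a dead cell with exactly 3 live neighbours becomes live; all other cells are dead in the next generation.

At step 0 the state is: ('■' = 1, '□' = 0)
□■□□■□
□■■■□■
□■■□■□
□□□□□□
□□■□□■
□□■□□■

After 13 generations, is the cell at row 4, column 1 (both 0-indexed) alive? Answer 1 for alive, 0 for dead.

gen 0: □■□□■□
□■■■□■
□■■□■□
□□□□□□
□□■□□■
□□■□□■
gen 1: □■□□■■
□□□□□■
■■□□■□
□■■■□□
□□□□□□
■■■■■■
gen 2: □■□□□□
□■□□□□
■■□■■■
■■■■□□
□□□□□■
□■■■□□
gen 3: ■■□□□□
□■□□■■
□□□■■■
□□□■□□
□□□□■□
■■■□□□
gen 4: □□□□□□
□■■■□□
■□■■□■
□□□■□■
□■■■□□
■□■□□■
gen 5: ■□□■□□
■■□■■□
■□□□□■
□□□□□■
□■□■□■
■□■■□□
gen 6: ■□□□□□
□■■■■□
□■□□□□
□□□□□■
□■□■□■
■□□■□■
gen 7: ■□□□□□
■■■■□□
■■□■■□
□□■□■□
□□■□□■
□■■□□■
gen 8: □□□■□■
□□□■■□
■□□□■□
■□■□■□
■□■□■■
□■■□□■
gen 9: ■□□■□■
□□□■□□
□■□□■□
■□□□■□
□□■□■□
□■■□□□
gen 10: ■■□■■□
■□■■□■
□□□■■■
□■□□■□
□□■□□■
■■■□■■
gen 11: □□□□□□
□□□□□□
□■□□□□
■□■□□□
□□■□□□
□□□□□□
gen 12: □□□□□□
□□□□□□
□■□□□□
□□■□□□
□■□□□□
□□□□□□
gen 13: □□□□□□
□□□□□□
□□□□□□
□■■□□□
□□□□□□
□□□□□□

0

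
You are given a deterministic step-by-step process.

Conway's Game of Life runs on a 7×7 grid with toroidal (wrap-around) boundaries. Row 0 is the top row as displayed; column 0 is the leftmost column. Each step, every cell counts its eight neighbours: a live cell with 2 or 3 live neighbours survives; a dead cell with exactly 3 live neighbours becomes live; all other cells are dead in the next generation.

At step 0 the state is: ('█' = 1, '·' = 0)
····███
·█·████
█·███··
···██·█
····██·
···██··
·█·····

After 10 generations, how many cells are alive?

step 0: ····███
·█·████
█·███··
···██·█
····██·
···██··
·█·····
step 1: ··██··█
·█·····
██·····
··█···█
·······
···███·
···█···
step 2: ··██···
·█·····
███····
██·····
···███·
···██··
·····█·
step 3: ··█····
█··█···
··█····
█··██·█
··██·█·
···█···
··█····
step 4: ·███···
·███···
███·█·█
·█··███
··█··██
···██··
··██···
step 5: ····█··
····█··
····█·█
····█··
█·█···█
····██·
·█·····
step 6: ·······
···██··
···██··
█··█··█
···██·█
██···██
····██·
step 7: ···█·█·
···██··
··█··█·
█·█···█
·████··
█··█···
█···██·
step 8: ···█·██
··██·█·
·██·███
█···███
····█·█
█····██
···█·█·
step 9: ···█·██
██·····
·██····
·█·····
····█··
█······
█······
step 10: ·█····█
██····█
··█····
·██····
·······
·······
█······

9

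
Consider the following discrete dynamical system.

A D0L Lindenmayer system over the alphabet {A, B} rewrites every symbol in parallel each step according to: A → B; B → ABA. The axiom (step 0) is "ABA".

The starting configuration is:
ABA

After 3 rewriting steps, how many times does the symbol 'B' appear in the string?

11

k=0  ABA
k=1  BABAB
k=2  ABABABABABA
k=3  BABABABABABABABABABAB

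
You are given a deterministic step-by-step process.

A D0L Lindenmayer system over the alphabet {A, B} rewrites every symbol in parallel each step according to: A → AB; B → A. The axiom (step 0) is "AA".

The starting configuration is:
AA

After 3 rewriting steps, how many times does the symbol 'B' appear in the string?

4

k=0  AA
k=1  ABAB
k=2  ABAABA
k=3  ABAABABAAB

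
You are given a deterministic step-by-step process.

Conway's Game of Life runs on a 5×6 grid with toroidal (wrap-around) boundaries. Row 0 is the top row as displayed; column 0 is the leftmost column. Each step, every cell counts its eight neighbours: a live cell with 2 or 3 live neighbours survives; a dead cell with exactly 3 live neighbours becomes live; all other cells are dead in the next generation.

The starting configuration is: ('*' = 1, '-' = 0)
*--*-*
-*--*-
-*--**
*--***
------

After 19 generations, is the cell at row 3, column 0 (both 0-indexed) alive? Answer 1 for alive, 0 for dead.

1

step 0: *--*-*
-*--*-
-*--**
*--***
------
step 1: *---**
-***--
-**---
*--*--
---*--
step 2: **--**
---***
*-----
-*-*--
*--*--
step 3: -**---
-*-*--
*-**-*
***---
---*--
step 4: -*-*--
---**-
---***
*---**
*--*--
step 5: ---*--
-----*
*-----
*-----
****--
step 6: **-**-
------
*----*
*-*--*
****--
step 7: *--***
-*--*-
**---*
--***-
------
step 8: *--***
-***--
**---*
******
--*---
step 9: *---**
---*--
------
---**-
------
step 10: ----**
----**
---**-
------
---*--
step 11: ---*-*
------
---***
---**-
----*-
step 12: ----*-
---*-*
---*-*
------
-----*
step 13: ----**
---*-*
------
----*-
------
step 14: ----**
-----*
----*-
------
----**
step 15: *-----
-----*
------
----**
----**
step 16: *---*-
------
----**
----**
*---*-
step 17: ------
----*-
----**
*--*--
*--**-
step 18: ---***
----**
---***
*--*--
---***
step 19: *-----
*-----
*--*--
*-*---
*-*---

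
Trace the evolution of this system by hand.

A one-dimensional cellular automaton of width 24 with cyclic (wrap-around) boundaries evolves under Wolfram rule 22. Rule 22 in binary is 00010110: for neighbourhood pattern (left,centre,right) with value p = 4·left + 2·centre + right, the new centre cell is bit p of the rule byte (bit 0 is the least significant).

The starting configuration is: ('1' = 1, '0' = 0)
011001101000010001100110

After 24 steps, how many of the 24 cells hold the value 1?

[0] 011001101000010001100110
[1] 100110001100111010011001
[2] 011001010011000011100110
[3] 100111011100100100011001
[4] 011000000011111110100110
[5] 100100000100000000111001
[6] 011110001110000001000110
[7] 100001010001000011101001
[8] 010011011011100100001110
[9] 111100000000011110010001
[10] 000010000000100001111010
[11] 000111000001110010000011
[12] 101000100010001111000100
[13] 101101110111010000101111
[14] 000000000000011001100000
[15] 000000000000100110010000
[16] 000000000001111001111000
[17] 000000000010000110000100
[18] 000000000111001001001110
[19] 000000001000111111110001
[20] 100000011101000000001011
[21] 010000100001100000011000
[22] 111001110010010000100100
[23] 000110001111111001111111
[24] 101001010000000110000000

6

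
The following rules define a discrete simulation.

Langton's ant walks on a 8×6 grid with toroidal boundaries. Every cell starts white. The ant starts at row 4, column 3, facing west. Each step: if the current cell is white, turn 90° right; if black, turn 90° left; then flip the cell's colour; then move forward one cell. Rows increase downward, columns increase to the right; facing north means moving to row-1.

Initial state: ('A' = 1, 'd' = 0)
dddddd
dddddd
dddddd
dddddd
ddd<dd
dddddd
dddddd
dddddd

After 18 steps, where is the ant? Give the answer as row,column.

5,4

k=0  dddddd
dddddd
dddddd
dddddd
ddd<dd
dddddd
dddddd
dddddd
k=1  dddddd
dddddd
dddddd
ddd^dd
dddAdd
dddddd
dddddd
dddddd
k=2  dddddd
dddddd
dddddd
dddA>d
dddAdd
dddddd
dddddd
dddddd
k=3  dddddd
dddddd
dddddd
dddAAd
dddAvd
dddddd
dddddd
dddddd
k=4  dddddd
dddddd
dddddd
dddAAd
ddd<Ad
dddddd
dddddd
dddddd
k=5  dddddd
dddddd
dddddd
dddAAd
ddddAd
dddvdd
dddddd
dddddd
k=6  dddddd
dddddd
dddddd
dddAAd
ddddAd
dd<Add
dddddd
dddddd
k=7  dddddd
dddddd
dddddd
dddAAd
dd^dAd
ddAAdd
dddddd
dddddd
k=8  dddddd
dddddd
dddddd
dddAAd
ddA>Ad
ddAAdd
dddddd
dddddd
k=9  dddddd
dddddd
dddddd
dddAAd
ddAAAd
ddAvdd
dddddd
dddddd
k=10  dddddd
dddddd
dddddd
dddAAd
ddAAAd
ddAd>d
dddddd
dddddd
k=11  dddddd
dddddd
dddddd
dddAAd
ddAAAd
ddAdAd
ddddvd
dddddd
k=12  dddddd
dddddd
dddddd
dddAAd
ddAAAd
ddAdAd
ddd<Ad
dddddd
k=13  dddddd
dddddd
dddddd
dddAAd
ddAAAd
ddA^Ad
dddAAd
dddddd
k=14  dddddd
dddddd
dddddd
dddAAd
ddAAAd
ddAA>d
dddAAd
dddddd
k=15  dddddd
dddddd
dddddd
dddAAd
ddAA^d
ddAAdd
dddAAd
dddddd
k=16  dddddd
dddddd
dddddd
dddAAd
ddA<dd
ddAAdd
dddAAd
dddddd
k=17  dddddd
dddddd
dddddd
dddAAd
ddAddd
ddAvdd
dddAAd
dddddd
k=18  dddddd
dddddd
dddddd
dddAAd
ddAddd
ddAd>d
dddAAd
dddddd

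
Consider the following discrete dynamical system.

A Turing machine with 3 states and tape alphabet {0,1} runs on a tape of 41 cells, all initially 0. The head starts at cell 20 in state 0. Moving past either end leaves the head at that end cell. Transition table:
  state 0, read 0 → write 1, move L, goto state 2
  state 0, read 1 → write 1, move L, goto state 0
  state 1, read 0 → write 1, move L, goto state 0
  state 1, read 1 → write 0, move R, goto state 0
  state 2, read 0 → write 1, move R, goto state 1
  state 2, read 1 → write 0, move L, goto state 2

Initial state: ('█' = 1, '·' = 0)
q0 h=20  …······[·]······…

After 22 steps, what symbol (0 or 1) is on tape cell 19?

1

t=0: q0 h=20  …······[·]······…
t=1: q2 h=19  …······[·]█·····…
t=2: q1 h=20  …·····█[█]······…
t=3: q0 h=21  …····█·[·]······…
t=4: q2 h=20  …·····█[·]█·····…
t=5: q1 h=21  …····██[█]······…
t=6: q0 h=22  …···██·[·]······…
t=7: q2 h=21  …····██[·]█·····…
t=8: q1 h=22  …···███[█]······…
t=9: q0 h=23  …··███·[·]······…
t=10: q2 h=22  …···███[·]█·····…
t=11: q1 h=23  …··████[█]······…
t=12: q0 h=24  …·████·[·]······…
t=13: q2 h=23  …··████[·]█·····…
t=14: q1 h=24  …·█████[█]······…
t=15: q0 h=25  …█████·[·]······…
t=16: q2 h=24  …·█████[·]█·····…
t=17: q1 h=25  …██████[█]······…
t=18: q0 h=26  …█████·[·]······…
t=19: q2 h=25  …██████[·]█·····…
t=20: q1 h=26  …██████[█]······…
t=21: q0 h=27  …█████·[·]······…
t=22: q2 h=26  …██████[·]█·····…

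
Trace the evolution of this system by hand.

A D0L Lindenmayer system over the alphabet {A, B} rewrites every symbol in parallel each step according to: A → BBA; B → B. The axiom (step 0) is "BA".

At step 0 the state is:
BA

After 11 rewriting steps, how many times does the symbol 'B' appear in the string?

[0] BA
[1] BBBA
[2] BBBBBA
[3] BBBBBBBA
[4] BBBBBBBBBA
[5] BBBBBBBBBBBA
[6] BBBBBBBBBBBBBA
[7] BBBBBBBBBBBBBBBA
[8] BBBBBBBBBBBBBBBBBA
[9] BBBBBBBBBBBBBBBBBBBA
[10] BBBBBBBBBBBBBBBBBBBBBA
[11] BBBBBBBBBBBBBBBBBBBBBBBA

23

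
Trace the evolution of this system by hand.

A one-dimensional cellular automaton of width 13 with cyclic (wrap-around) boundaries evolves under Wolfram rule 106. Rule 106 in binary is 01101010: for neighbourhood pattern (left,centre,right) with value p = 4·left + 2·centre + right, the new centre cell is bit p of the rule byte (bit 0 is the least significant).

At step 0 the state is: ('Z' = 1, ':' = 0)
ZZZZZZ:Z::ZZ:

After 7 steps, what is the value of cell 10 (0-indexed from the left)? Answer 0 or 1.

0

k=0  ZZZZZZ:Z::ZZ:
k=1  Z::::ZZ::ZZZZ
k=2  Z:::ZZZ:ZZ:::
k=3  :::ZZ:ZZZZ::Z
k=4  ::ZZZZZ::Z:Z:
k=5  :ZZ:::Z:Z:Z::
k=6  ZZZ::Z:Z:Z:::
k=7  Z:Z:Z:Z:Z:::Z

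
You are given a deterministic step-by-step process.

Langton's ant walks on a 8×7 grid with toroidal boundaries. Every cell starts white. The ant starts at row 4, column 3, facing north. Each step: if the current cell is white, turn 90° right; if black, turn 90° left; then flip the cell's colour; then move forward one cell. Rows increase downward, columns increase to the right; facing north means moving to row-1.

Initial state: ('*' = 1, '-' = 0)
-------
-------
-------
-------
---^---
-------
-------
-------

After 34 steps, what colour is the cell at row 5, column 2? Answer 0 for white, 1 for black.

0

t=0: -------
-------
-------
-------
---^---
-------
-------
-------
t=1: -------
-------
-------
-------
---*>--
-------
-------
-------
t=2: -------
-------
-------
-------
---**--
----v--
-------
-------
t=3: -------
-------
-------
-------
---**--
---<*--
-------
-------
t=4: -------
-------
-------
-------
---^*--
---**--
-------
-------
t=5: -------
-------
-------
-------
--<-*--
---**--
-------
-------
t=6: -------
-------
-------
--^----
--*-*--
---**--
-------
-------
t=7: -------
-------
-------
--*>---
--*-*--
---**--
-------
-------
t=8: -------
-------
-------
--**---
--*v*--
---**--
-------
-------
t=9: -------
-------
-------
--**---
--<**--
---**--
-------
-------
t=10: -------
-------
-------
--**---
---**--
--v**--
-------
-------
t=11: -------
-------
-------
--**---
---**--
-<***--
-------
-------
t=12: -------
-------
-------
--**---
-^-**--
-****--
-------
-------
t=13: -------
-------
-------
--**---
-*>**--
-****--
-------
-------
t=14: -------
-------
-------
--**---
-****--
-*v**--
-------
-------
t=15: -------
-------
-------
--**---
-****--
-*->*--
-------
-------
t=16: -------
-------
-------
--**---
-**^*--
-*--*--
-------
-------
t=17: -------
-------
-------
--**---
-*<-*--
-*--*--
-------
-------
t=18: -------
-------
-------
--**---
-*--*--
-*v-*--
-------
-------
t=19: -------
-------
-------
--**---
-*--*--
-<*-*--
-------
-------
t=20: -------
-------
-------
--**---
-*--*--
--*-*--
-v-----
-------
t=21: -------
-------
-------
--**---
-*--*--
--*-*--
<*-----
-------
t=22: -------
-------
-------
--**---
-*--*--
^-*-*--
**-----
-------
t=23: -------
-------
-------
--**---
-*--*--
*>*-*--
**-----
-------
t=24: -------
-------
-------
--**---
-*--*--
***-*--
*v-----
-------
t=25: -------
-------
-------
--**---
-*--*--
***-*--
*->----
-------
t=26: -------
-------
-------
--**---
-*--*--
***-*--
*-*----
--v----
t=27: -------
-------
-------
--**---
-*--*--
***-*--
*-*----
-<*----
t=28: -------
-------
-------
--**---
-*--*--
***-*--
*^*----
-**----
t=29: -------
-------
-------
--**---
-*--*--
***-*--
**>----
-**----
t=30: -------
-------
-------
--**---
-*--*--
**^-*--
**-----
-**----
t=31: -------
-------
-------
--**---
-*--*--
*<--*--
**-----
-**----
t=32: -------
-------
-------
--**---
-*--*--
*---*--
*v-----
-**----
t=33: -------
-------
-------
--**---
-*--*--
*---*--
*->----
-**----
t=34: -------
-------
-------
--**---
-*--*--
*---*--
*-*----
-*v----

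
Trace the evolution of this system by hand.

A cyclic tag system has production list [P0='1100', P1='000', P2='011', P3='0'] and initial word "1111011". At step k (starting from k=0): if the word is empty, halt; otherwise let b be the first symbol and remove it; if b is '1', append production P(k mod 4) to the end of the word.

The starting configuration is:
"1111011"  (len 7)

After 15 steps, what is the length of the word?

14

[0] "1111011"  (len 7)
[1] "1110111100"  (len 10)
[2] "110111100000"  (len 12)
[3] "10111100000011"  (len 14)
[4] "01111000000110"  (len 14)
[5] "1111000000110"  (len 13)
[6] "111000000110000"  (len 15)
[7] "11000000110000011"  (len 17)
[8] "10000001100000110"  (len 17)
[9] "00000011000001101100"  (len 20)
[10] "0000011000001101100"  (len 19)
[11] "000011000001101100"  (len 18)
[12] "00011000001101100"  (len 17)
[13] "0011000001101100"  (len 16)
[14] "011000001101100"  (len 15)
[15] "11000001101100"  (len 14)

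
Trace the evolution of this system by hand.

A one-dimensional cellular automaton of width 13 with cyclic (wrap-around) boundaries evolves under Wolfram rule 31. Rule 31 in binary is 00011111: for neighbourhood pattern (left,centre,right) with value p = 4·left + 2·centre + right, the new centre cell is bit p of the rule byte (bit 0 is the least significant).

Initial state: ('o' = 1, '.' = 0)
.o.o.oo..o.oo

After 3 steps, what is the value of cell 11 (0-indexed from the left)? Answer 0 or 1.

1

k=0  .o.o.oo..o.oo
k=1  .o.o.o.ooo.o.
k=2  oo.o.o.o...oo
k=3  ...o.o.ooooo.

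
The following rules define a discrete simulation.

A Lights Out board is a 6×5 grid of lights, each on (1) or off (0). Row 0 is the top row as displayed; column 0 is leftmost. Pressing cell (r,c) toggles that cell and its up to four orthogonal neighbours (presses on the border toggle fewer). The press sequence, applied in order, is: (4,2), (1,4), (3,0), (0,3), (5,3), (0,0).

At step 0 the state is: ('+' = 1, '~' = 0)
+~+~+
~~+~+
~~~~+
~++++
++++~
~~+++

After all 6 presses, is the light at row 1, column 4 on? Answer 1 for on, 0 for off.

0

[0] +~+~+
~~+~+
~~~~+
~++++
++++~
~~+++
[1] +~+~+
~~+~+
~~~~+
~+~++
+~~~~
~~~++
[2] +~+~~
~~++~
~~~~~
~+~++
+~~~~
~~~++
[3] +~+~~
~~++~
+~~~~
+~~++
~~~~~
~~~++
[4] +~~++
~~+~~
+~~~~
+~~++
~~~~~
~~~++
[5] +~~++
~~+~~
+~~~~
+~~++
~~~+~
~~+~~
[6] ~+~++
+~+~~
+~~~~
+~~++
~~~+~
~~+~~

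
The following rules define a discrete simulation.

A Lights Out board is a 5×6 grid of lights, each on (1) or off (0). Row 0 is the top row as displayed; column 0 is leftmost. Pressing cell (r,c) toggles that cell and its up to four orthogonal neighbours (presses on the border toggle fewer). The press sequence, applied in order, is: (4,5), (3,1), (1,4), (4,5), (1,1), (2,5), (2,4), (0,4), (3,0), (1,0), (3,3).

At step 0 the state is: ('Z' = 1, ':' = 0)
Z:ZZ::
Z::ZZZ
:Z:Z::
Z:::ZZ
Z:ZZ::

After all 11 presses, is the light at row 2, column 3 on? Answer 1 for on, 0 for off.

1

step 0: Z:ZZ::
Z::ZZZ
:Z:Z::
Z:::ZZ
Z:ZZ::
step 1: Z:ZZ::
Z::ZZZ
:Z:Z::
Z:::Z:
Z:ZZZZ
step 2: Z:ZZ::
Z::ZZZ
:::Z::
:ZZ:Z:
ZZZZZZ
step 3: Z:ZZZ:
Z:::::
:::ZZ:
:ZZ:Z:
ZZZZZZ
step 4: Z:ZZZ:
Z:::::
:::ZZ:
:ZZ:ZZ
ZZZZ::
step 5: ZZZZZ:
:ZZ:::
:Z:ZZ:
:ZZ:ZZ
ZZZZ::
step 6: ZZZZZ:
:ZZ::Z
:Z:Z:Z
:ZZ:Z:
ZZZZ::
step 7: ZZZZZ:
:ZZ:ZZ
:Z::Z:
:ZZ:::
ZZZZ::
step 8: ZZZ::Z
:ZZ::Z
:Z::Z:
:ZZ:::
ZZZZ::
step 9: ZZZ::Z
:ZZ::Z
ZZ::Z:
Z:Z:::
:ZZZ::
step 10: :ZZ::Z
Z:Z::Z
:Z::Z:
Z:Z:::
:ZZZ::
step 11: :ZZ::Z
Z:Z::Z
:Z:ZZ:
Z::ZZ:
:ZZ:::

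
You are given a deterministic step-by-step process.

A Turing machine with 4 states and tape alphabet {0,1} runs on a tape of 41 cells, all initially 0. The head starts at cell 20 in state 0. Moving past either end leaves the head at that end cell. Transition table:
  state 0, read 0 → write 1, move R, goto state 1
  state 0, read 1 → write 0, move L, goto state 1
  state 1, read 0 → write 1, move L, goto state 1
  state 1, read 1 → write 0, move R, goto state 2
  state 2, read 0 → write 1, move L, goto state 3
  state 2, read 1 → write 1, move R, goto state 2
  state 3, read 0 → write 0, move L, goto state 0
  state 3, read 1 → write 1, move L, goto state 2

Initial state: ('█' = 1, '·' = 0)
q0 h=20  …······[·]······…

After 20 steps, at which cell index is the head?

0) q0 h=20  …······[·]······…
1) q1 h=21  …·····█[·]······…
2) q1 h=20  …······[█]█·····…
3) q2 h=21  …······[█]······…
4) q2 h=22  …·····█[·]······…
5) q3 h=21  …······[█]█·····…
6) q2 h=20  …······[·]██····…
7) q3 h=19  …······[·]███···…
8) q0 h=18  …······[·]·███··…
9) q1 h=19  …·····█[·]███···…
10) q1 h=18  …······[█]████··…
11) q2 h=19  …······[█]███···…
12) q2 h=20  …·····█[█]██····…
13) q2 h=21  …····██[█]█·····…
14) q2 h=22  …···███[█]······…
15) q2 h=23  …··████[·]······…
16) q3 h=22  …···███[█]█·····…
17) q2 h=21  …····██[█]██····…
18) q2 h=22  …···███[█]█·····…
19) q2 h=23  …··████[█]······…
20) q2 h=24  …·█████[·]······…

24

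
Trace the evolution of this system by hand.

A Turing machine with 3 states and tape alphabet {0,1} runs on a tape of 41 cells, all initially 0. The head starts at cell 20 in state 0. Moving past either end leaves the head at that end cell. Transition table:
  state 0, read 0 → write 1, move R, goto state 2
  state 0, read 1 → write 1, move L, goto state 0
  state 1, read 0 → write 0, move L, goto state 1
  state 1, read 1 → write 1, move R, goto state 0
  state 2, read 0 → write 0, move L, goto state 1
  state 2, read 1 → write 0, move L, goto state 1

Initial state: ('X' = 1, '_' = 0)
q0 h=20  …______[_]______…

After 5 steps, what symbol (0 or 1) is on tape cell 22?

0) q0 h=20  …______[_]______…
1) q2 h=21  …_____X[_]______…
2) q1 h=20  …______[X]______…
3) q0 h=21  …_____X[_]______…
4) q2 h=22  …____XX[_]______…
5) q1 h=21  …_____X[X]______…

0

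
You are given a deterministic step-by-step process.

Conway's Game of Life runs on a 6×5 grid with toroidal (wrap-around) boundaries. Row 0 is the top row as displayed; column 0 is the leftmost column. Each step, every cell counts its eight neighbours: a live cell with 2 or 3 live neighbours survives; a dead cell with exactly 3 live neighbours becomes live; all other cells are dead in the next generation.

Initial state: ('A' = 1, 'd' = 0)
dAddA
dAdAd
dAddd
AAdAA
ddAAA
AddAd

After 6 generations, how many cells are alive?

2

step 0: dAddA
dAdAd
dAddd
AAdAA
ddAAA
AddAd
step 1: dAdAA
dAddd
dAdAd
dAddd
ddddd
AAddd
step 2: dAddA
dAdAA
AAddd
ddAdd
AAddd
AAAdA
step 3: ddddd
dAdAA
AAdAA
ddAdd
dddAA
ddAAA
step 4: Adddd
dAdAd
dAddd
dAAdd
ddddA
ddAdA
step 5: AAAAA
AAAdd
AAddd
AAAdd
AAAdd
AddAA
step 6: ddddd
ddddd
ddddA
ddddA
ddddd
ddddd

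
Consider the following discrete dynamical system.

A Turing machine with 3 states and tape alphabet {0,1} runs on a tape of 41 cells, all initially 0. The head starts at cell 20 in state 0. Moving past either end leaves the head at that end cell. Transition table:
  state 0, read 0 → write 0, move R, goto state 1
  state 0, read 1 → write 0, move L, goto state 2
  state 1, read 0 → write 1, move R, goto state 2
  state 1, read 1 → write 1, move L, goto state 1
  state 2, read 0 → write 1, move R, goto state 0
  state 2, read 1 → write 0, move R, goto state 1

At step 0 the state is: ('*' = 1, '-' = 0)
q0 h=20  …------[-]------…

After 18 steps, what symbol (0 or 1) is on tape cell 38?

0

0) q0 h=20  …------[-]------…
1) q1 h=21  …------[-]------…
2) q2 h=22  …-----*[-]------…
3) q0 h=23  …----**[-]------…
4) q1 h=24  …---**-[-]------…
5) q2 h=25  …--**-*[-]------…
6) q0 h=26  …-**-**[-]------…
7) q1 h=27  …**-**-[-]------…
8) q2 h=28  …*-**-*[-]------…
9) q0 h=29  …-**-**[-]------…
10) q1 h=30  …**-**-[-]------…
11) q2 h=31  …*-**-*[-]------…
12) q0 h=32  …-**-**[-]------…
13) q1 h=33  …**-**-[-]------…
14) q2 h=34  …*-**-*[-]------|
15) q0 h=35  …-**-**[-]-----|
16) q1 h=36  …**-**-[-]----|
17) q2 h=37  …*-**-*[-]---|
18) q0 h=38  …-**-**[-]--|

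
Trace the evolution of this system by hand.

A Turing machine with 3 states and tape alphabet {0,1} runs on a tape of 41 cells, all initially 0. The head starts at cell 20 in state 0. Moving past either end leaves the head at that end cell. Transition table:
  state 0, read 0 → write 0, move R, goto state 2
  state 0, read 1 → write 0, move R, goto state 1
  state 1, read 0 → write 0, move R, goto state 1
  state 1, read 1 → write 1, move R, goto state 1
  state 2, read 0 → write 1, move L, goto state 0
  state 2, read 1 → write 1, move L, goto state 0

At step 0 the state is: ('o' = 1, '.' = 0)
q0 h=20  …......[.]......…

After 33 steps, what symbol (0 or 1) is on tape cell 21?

[0] q0 h=20  …......[.]......…
[1] q2 h=21  …......[.]......…
[2] q0 h=20  …......[.]o.....…
[3] q2 h=21  …......[o]......…
[4] q0 h=20  …......[.]o.....…
[5] q2 h=21  …......[o]......…
[6] q0 h=20  …......[.]o.....…
[7] q2 h=21  …......[o]......…
[8] q0 h=20  …......[.]o.....…
[9] q2 h=21  …......[o]......…
[10] q0 h=20  …......[.]o.....…
[11] q2 h=21  …......[o]......…
[12] q0 h=20  …......[.]o.....…
[13] q2 h=21  …......[o]......…
[14] q0 h=20  …......[.]o.....…
[15] q2 h=21  …......[o]......…
[16] q0 h=20  …......[.]o.....…
[17] q2 h=21  …......[o]......…
[18] q0 h=20  …......[.]o.....…
[19] q2 h=21  …......[o]......…
[20] q0 h=20  …......[.]o.....…
[21] q2 h=21  …......[o]......…
[22] q0 h=20  …......[.]o.....…
[23] q2 h=21  …......[o]......…
[24] q0 h=20  …......[.]o.....…
[25] q2 h=21  …......[o]......…
[26] q0 h=20  …......[.]o.....…
[27] q2 h=21  …......[o]......…
[28] q0 h=20  …......[.]o.....…
[29] q2 h=21  …......[o]......…
[30] q0 h=20  …......[.]o.....…
[31] q2 h=21  …......[o]......…
[32] q0 h=20  …......[.]o.....…
[33] q2 h=21  …......[o]......…

1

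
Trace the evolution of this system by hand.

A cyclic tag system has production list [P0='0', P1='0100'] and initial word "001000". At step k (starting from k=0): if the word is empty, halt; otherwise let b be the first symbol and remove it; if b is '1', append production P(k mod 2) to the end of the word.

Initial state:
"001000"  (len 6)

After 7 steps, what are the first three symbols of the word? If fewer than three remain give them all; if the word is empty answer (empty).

t=0: "001000"  (len 6)
t=1: "01000"  (len 5)
t=2: "1000"  (len 4)
t=3: "0000"  (len 4)
t=4: "000"  (len 3)
t=5: "00"  (len 2)
t=6: "0"  (len 1)
t=7: (halted — word empty)

(empty)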